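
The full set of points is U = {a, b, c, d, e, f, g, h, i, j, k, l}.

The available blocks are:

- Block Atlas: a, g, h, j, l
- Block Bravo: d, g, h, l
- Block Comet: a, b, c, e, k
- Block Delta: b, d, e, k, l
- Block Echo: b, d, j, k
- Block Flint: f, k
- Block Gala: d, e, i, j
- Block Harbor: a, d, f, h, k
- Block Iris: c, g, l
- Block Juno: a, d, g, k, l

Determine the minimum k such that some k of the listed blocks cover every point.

4

Comet and Gala and Harbor and Juno together: Comet ∪ Gala ∪ Harbor ∪ Juno = {a, b, c, d, e, f, g, h, i, j, k, l} — every point is covered.
No 3 of the 10 blocks cover everything (all 120 combinations miss at least one point), so 4 is optimal.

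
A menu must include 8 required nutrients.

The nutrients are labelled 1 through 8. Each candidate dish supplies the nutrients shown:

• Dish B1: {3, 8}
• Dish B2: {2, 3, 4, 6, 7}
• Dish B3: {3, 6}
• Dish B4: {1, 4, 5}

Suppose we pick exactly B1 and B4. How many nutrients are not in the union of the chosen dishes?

Union of B1, B4 = {1, 3, 4, 5, 8}.
Not covered: 2, 6, 7 — 3 nutrients.

3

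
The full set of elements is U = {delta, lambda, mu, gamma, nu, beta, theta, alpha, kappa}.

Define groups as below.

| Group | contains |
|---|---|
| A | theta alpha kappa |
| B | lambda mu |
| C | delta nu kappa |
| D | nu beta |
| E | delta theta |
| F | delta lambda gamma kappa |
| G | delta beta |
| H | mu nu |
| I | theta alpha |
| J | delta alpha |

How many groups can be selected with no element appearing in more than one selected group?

A, B, G are pairwise disjoint (A={theta,alpha,kappa}; B={lambda,mu}; G={delta,beta}).
Every remaining group overlaps one of these, and no 4 of the listed groups are pairwise disjoint, so 3 is the maximum.

3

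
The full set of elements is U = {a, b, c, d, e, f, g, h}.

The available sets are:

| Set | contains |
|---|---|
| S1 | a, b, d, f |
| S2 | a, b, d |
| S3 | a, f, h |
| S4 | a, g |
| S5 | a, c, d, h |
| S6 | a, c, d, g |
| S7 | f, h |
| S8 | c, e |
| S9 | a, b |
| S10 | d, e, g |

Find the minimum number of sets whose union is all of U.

3

S1, S5, and S10 cover everything between them: the union {a, b, c, d, e, f, g, h} is all of U.
No 2 of the 10 sets cover everything (all 45 combinations miss at least one element), so 3 is optimal.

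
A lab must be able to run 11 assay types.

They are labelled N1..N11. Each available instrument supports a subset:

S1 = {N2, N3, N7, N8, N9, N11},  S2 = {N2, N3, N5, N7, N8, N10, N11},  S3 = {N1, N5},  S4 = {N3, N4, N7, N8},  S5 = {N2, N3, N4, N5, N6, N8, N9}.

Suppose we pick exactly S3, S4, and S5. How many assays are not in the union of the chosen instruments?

Union of S3, S4, S5 = {N1, N2, N3, N4, N5, N6, N7, N8, N9}.
Not covered: N10, N11 — 2 assays.

2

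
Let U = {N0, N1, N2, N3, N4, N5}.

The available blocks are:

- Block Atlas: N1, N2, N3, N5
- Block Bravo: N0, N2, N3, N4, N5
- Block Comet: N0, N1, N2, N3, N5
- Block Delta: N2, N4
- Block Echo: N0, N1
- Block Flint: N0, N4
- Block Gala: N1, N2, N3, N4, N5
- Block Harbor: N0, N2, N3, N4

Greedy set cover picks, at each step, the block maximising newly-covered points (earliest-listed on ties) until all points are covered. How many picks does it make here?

2

Greedy: pick Bravo (covers 5 new) → pick Atlas (covers 1 new). Total picks: 2.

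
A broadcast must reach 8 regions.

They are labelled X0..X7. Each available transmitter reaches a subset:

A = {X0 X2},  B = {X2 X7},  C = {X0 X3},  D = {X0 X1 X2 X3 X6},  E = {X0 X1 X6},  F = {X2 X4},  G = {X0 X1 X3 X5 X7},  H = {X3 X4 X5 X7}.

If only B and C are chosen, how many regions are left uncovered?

Union of B, C = {X0, X2, X3, X7}.
Not covered: X1, X4, X5, X6 — 4 regions.

4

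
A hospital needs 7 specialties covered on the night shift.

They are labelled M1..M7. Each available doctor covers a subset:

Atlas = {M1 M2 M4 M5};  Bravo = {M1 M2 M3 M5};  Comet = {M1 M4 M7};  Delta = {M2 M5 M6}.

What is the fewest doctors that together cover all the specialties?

Bravo and Comet and Delta together: Bravo ∪ Comet ∪ Delta = {M1, M2, M3, M4, M5, M6, M7} — every specialty is covered.
Only Bravo contains M3, so Bravo is forced; the remaining 3 specialties need at least 2 more doctors (each remaining doctor adds at most 2) — so at least 3 doctors are needed, and 3 is optimal.

3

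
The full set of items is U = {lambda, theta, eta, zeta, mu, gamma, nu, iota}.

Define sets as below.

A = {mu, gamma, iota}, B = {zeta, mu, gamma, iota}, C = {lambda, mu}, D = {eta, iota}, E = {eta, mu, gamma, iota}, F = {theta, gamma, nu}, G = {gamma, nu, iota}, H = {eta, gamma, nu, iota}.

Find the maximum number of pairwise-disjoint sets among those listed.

C, D, F are pairwise disjoint (C={lambda,mu}; D={eta,iota}; F={theta,gamma,nu}).
Every remaining set overlaps one of these, and no 4 of the listed sets are pairwise disjoint, so 3 is the maximum.

3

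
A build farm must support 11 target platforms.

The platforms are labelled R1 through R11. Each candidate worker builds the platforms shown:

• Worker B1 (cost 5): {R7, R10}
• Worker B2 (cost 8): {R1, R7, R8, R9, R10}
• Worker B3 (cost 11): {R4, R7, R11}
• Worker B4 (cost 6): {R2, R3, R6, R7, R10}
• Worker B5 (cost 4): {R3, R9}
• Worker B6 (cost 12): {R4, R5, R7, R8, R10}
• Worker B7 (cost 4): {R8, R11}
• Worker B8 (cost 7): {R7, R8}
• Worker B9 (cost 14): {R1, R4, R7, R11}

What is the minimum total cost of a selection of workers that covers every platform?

30

B2, B4, B6, B7 together cover every platform (B2 ∪ B4 ∪ B6 ∪ B7 = {R1, R2, R3, R4, R5, R6, R7, R8, R9, R10, R11}); total cost 8 + 6 + 12 + 4 = 30.
No covering selection has total cost below 30.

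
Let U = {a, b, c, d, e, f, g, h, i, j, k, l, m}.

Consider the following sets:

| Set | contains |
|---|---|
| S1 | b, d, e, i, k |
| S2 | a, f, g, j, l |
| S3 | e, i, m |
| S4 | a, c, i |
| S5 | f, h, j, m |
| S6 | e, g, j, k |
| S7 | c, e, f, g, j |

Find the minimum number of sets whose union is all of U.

4

Take {S1, S2, S5, S7}. Their union is {a, b, c, d, e, f, g, h, i, j, k, l, m}, which is all 13 items.
No 3 of the 7 sets cover everything (all 35 combinations miss at least one item), so 4 is optimal.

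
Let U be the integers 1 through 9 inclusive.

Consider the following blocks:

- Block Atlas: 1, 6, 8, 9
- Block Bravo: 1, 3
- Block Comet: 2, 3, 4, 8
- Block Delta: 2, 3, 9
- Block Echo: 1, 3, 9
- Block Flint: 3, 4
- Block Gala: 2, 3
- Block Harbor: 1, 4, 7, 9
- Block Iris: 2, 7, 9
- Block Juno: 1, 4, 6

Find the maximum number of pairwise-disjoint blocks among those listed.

2

Flint, Iris are pairwise disjoint (Flint={3,4}; Iris={2,7,9}).
Every remaining block overlaps one of these, and no 3 of the listed blocks are pairwise disjoint, so 2 is the maximum.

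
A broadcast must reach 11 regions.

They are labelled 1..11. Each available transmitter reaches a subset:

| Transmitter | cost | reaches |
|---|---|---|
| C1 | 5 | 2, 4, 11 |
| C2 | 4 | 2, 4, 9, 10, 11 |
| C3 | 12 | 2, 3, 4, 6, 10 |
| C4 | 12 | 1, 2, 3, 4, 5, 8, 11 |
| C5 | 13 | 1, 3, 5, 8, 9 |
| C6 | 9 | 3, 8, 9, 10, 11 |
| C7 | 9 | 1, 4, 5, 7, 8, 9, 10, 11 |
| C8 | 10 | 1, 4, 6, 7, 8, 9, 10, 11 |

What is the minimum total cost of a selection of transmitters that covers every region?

21

C3, C7 together cover every region (C3 ∪ C7 = {1, 2, 3, 4, 5, 6, 7, 8, 9, 10, 11}); total cost 12 + 9 = 21.
The greedy pick C2, C7, C3 costs 25; no covering selection beats 21.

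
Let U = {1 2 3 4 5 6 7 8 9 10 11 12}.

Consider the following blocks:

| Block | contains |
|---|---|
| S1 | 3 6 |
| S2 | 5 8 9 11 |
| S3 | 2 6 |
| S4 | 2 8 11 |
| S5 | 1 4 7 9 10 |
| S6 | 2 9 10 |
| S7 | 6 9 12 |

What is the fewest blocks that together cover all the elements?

5

Take {S1, S2, S4, S5, S7}. Their union is {1, 2, 3, 4, 5, 6, 7, 8, 9, 10, 11, 12}, which is all 12 elements.
No 4 of the 7 blocks cover everything (all 35 combinations miss at least one element), so 5 is optimal.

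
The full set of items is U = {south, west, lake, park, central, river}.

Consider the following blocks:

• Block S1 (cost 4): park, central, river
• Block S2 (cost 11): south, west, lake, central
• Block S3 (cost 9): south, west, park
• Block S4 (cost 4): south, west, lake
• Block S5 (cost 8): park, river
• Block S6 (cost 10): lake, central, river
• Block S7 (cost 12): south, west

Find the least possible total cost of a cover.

8

S1, S4 together cover every item (S1 ∪ S4 = {south, west, lake, park, central, river}); total cost 4 + 4 = 8.
No covering selection has total cost below 8.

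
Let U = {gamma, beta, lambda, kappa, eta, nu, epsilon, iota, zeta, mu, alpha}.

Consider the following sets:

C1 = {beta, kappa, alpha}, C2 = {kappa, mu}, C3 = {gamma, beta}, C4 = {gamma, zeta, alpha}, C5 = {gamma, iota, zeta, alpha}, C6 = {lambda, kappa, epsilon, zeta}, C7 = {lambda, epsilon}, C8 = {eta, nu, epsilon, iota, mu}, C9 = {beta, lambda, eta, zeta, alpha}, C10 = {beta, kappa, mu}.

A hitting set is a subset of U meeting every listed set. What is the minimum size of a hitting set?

4

H = {gamma, kappa, epsilon, zeta} meets every set (each contains at least one member of H), and |H| = 4.
No choice of 3 elements meets every set, so 4 is the minimum.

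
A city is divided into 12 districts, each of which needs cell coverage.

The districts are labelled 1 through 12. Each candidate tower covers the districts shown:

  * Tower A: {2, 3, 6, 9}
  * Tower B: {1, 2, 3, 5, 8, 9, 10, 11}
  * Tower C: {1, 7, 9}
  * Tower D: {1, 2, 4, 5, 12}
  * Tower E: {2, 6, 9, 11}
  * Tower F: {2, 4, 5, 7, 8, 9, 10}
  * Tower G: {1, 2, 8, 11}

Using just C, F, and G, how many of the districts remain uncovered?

3

Union of C, F, G = {1, 2, 4, 5, 7, 8, 9, 10, 11}.
Not covered: 3, 6, 12 — 3 districts.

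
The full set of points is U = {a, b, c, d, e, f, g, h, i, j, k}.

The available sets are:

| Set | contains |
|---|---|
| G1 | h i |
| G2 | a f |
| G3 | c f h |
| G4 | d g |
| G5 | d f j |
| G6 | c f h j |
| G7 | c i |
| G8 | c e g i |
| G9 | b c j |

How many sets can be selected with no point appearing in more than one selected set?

4

G1, G2, G4, G9 are pairwise disjoint (G1={h,i}; G2={a,f}; G4={d,g}; G9={b,c,j}).
Every remaining set overlaps one of these, and no 5 of the listed sets are pairwise disjoint, so 4 is the maximum.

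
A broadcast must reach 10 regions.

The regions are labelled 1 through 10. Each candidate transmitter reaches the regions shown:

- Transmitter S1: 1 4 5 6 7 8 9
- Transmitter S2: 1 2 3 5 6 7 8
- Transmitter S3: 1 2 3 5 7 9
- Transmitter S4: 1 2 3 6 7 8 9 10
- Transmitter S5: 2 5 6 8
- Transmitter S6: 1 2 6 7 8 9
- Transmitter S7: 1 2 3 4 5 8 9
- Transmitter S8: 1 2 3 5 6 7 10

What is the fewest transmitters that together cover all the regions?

S4 and S7 together: S4 ∪ S7 = {1, 2, 3, 4, 5, 6, 7, 8, 9, 10} — every region is covered.
No single transmitter has all 10 regions (the largest, S4, has 8), so 2 is optimal.

2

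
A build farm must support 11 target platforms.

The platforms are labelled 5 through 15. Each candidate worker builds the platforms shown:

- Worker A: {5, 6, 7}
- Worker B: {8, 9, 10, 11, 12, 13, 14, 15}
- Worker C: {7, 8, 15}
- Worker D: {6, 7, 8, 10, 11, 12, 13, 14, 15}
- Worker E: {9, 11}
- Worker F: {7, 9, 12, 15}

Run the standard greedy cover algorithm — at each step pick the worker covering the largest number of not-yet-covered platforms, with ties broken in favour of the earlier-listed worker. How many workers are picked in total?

Greedy: pick D (covers 9 new) → pick A (covers 1 new) → pick B (covers 1 new). Total picks: 3.
(The true minimum cover uses only 2 workers, so greedy is not optimal here.)

3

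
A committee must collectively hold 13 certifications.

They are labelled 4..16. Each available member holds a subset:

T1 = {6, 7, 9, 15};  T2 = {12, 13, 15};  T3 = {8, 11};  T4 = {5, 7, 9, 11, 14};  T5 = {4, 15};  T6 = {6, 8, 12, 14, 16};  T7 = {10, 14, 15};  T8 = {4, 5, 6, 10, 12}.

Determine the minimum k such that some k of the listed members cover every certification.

Take {T2, T4, T6, T8}. Their union is {4, 5, 6, 7, 8, 9, 10, 11, 12, 13, 14, 15, 16}, which is all 13 certifications.
No 3 of the 8 members cover everything (all 56 combinations miss at least one certification), so 4 is optimal.

4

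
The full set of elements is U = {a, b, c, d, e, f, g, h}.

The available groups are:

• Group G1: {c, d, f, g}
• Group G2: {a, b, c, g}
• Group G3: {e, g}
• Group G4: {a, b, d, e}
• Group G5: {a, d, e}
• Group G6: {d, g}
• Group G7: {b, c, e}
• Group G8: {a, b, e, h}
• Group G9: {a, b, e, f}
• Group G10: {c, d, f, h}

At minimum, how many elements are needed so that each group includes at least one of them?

3

T = {a, c, g} meets every group (each contains at least one member of T), and |T| = 3.
No choice of 2 elements meets every group, so 3 is the minimum.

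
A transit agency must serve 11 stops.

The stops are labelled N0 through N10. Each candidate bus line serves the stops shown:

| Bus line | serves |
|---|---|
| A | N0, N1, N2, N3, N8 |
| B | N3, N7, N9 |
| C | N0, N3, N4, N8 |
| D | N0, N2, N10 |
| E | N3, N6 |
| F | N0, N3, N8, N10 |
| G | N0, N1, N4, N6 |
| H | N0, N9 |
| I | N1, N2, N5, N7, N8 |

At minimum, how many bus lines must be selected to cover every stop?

4

Take {B, F, G, I}. Their union is {N0, N1, N2, N3, N4, N5, N6, N7, N8, N9, N10}, which is all 11 stops.
No 3 of the 9 bus lines cover everything (all 84 combinations miss at least one stop), so 4 is optimal.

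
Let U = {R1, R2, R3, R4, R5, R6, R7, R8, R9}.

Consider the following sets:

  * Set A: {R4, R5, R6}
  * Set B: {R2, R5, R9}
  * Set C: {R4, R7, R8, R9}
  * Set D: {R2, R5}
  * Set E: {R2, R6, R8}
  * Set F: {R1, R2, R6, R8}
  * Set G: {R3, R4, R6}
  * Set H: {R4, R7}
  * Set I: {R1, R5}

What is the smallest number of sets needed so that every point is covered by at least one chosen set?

Take {C, E, G, I}. Their union is {R1, R2, R3, R4, R5, R6, R7, R8, R9}, which is all 9 points.
No 3 of the 9 sets cover everything (all 84 combinations miss at least one point), so 4 is optimal.

4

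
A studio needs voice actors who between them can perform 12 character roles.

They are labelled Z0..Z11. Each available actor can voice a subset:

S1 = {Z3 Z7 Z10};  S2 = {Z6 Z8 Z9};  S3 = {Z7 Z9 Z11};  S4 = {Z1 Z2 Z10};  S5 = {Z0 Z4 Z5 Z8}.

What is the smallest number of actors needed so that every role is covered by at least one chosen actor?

Take {S1, S2, S3, S4, S5}. Their union is {Z0, Z1, Z2, Z3, Z4, Z5, Z6, Z7, Z8, Z9, Z10, Z11}, which is all 12 roles.
No 4 of the 5 actors cover everything (all 5 combinations miss at least one role), so 5 is optimal.

5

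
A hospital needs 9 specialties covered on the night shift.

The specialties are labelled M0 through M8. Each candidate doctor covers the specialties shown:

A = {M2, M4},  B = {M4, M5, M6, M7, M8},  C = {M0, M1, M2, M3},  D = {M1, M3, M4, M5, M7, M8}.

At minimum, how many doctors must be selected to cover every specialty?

B and C together: B ∪ C = {M0, M1, M2, M3, M4, M5, M6, M7, M8} — every specialty is covered.
No single doctor has all 9 specialties (the largest, D, has 6), so 2 is optimal.

2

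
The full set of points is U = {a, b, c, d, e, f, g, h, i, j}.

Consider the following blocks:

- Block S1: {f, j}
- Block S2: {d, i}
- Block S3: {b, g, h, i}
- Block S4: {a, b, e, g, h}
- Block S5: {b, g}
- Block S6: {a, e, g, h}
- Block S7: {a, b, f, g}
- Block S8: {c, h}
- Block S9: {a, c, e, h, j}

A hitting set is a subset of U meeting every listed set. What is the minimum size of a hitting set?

4

T = {c, f, g, i} meets every block (each contains at least one member of T), and |T| = 4.
The blocks S1, S2, S5, S8 are pairwise disjoint, so any hitting set needs a separate point for each — at least 4. Hence 4 is optimal.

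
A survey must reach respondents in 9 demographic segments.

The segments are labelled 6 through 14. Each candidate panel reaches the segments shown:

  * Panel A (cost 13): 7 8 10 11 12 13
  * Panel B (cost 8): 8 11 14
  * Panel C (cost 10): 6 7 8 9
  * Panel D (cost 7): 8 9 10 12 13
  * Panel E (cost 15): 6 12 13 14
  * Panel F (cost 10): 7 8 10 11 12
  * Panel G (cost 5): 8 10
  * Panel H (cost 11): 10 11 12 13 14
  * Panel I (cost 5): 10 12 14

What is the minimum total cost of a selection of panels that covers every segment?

C, H together cover every segment (C ∪ H = {6, 7, 8, 9, 10, 11, 12, 13, 14}); total cost 10 + 11 = 21.
The greedy pick D, B, C costs 25; no covering selection beats 21.

21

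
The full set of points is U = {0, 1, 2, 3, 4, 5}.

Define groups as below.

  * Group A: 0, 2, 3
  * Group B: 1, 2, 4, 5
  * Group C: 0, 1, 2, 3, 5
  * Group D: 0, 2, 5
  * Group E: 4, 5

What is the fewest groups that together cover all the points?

2

Take {C, E}. Their union is {0, 1, 2, 3, 4, 5}, which is all 6 points.
No single group has all 6 points (the largest, C, has 5), so 2 is optimal.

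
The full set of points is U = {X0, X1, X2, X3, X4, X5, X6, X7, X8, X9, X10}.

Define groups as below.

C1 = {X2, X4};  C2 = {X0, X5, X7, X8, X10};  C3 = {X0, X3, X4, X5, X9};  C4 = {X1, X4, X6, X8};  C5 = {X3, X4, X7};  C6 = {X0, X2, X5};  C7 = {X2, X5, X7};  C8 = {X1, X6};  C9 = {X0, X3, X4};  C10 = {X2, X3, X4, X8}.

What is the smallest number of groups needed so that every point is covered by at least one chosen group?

Take {C2, C3, C4, C6}. Their union is {X0, X1, X2, X3, X4, X5, X6, X7, X8, X9, X10}, which is all 11 points.
No 3 of the 10 groups cover everything (all 120 combinations miss at least one point), so 4 is optimal.

4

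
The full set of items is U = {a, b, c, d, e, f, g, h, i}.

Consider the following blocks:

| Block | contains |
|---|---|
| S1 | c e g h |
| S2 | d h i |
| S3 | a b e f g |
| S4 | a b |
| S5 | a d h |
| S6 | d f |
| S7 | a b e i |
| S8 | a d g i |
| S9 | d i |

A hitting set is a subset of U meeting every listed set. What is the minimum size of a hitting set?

T = {a, d, g} meets every block (each contains at least one member of T), and |T| = 3.
The blocks S1, S4, S6 are pairwise disjoint, so any hitting set needs a separate item for each — at least 3. Hence 3 is optimal.

3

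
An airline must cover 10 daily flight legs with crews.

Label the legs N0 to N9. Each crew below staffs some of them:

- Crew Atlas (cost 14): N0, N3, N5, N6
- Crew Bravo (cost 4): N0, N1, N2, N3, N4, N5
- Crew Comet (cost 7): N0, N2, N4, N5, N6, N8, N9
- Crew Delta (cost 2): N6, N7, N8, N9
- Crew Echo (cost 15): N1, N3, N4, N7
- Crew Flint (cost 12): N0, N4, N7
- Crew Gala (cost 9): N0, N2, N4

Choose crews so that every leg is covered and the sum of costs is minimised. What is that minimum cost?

Bravo, Delta together cover every leg (Bravo ∪ Delta = {N0, N1, N2, N3, N4, N5, N6, N7, N8, N9}); total cost 4 + 2 = 6.
No covering selection has total cost below 6.

6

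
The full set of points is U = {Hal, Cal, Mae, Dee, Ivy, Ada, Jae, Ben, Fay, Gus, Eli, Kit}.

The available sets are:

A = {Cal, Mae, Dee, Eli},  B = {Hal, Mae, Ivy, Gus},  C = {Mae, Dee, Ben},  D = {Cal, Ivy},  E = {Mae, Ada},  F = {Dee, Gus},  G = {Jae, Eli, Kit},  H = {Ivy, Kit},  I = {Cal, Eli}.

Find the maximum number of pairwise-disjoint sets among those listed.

4

D, E, F, G are pairwise disjoint (D={Cal,Ivy}; E={Mae,Ada}; F={Dee,Gus}; G={Jae,Eli,Kit}).
Every remaining set overlaps one of these, and no 5 of the listed sets are pairwise disjoint, so 4 is the maximum.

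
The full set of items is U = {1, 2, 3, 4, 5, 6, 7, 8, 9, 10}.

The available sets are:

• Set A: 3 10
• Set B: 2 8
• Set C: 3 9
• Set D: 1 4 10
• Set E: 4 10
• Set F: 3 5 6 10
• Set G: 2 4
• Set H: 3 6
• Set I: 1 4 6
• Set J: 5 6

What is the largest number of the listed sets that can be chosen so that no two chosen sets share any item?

4

B, C, D, J are pairwise disjoint (B={2,8}; C={3,9}; D={1,4,10}; J={5,6}).
Every remaining set overlaps one of these, and no 5 of the listed sets are pairwise disjoint, so 4 is the maximum.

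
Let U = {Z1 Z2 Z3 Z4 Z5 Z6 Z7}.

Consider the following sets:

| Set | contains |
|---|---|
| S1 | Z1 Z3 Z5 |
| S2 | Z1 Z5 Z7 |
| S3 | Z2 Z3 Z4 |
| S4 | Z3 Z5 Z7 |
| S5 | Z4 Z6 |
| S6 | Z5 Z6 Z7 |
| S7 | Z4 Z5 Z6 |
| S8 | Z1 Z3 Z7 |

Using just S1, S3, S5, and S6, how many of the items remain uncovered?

0

Union of S1, S3, S5, S6 = {Z1, Z2, Z3, Z4, Z5, Z6, Z7} — that's every item, so 0 are uncovered.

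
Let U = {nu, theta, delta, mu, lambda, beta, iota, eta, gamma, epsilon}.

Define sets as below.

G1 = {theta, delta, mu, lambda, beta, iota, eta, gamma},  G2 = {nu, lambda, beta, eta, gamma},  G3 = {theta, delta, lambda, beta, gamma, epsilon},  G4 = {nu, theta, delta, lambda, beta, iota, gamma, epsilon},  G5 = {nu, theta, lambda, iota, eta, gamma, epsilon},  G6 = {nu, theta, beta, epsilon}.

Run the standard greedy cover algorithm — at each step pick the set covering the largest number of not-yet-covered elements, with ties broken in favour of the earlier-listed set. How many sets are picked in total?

Greedy: pick G1 (covers 8 new) → pick G4 (covers 2 new). Total picks: 2.

2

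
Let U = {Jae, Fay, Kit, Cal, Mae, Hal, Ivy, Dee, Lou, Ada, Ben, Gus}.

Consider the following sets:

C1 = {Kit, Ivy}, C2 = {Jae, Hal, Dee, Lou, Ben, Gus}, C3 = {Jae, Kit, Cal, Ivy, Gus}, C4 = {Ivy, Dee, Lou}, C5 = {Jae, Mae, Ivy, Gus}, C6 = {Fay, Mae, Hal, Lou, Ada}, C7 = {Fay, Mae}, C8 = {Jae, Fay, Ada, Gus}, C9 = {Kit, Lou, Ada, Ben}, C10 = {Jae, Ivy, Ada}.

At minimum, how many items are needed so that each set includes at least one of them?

Take H = {Fay, Ivy, Ben}. Each listed set contains at least one of these, so H is a hitting set of size 3.
The sets C1, C2, C7 are pairwise disjoint, so any hitting set needs a separate item for each — at least 3. Hence 3 is optimal.

3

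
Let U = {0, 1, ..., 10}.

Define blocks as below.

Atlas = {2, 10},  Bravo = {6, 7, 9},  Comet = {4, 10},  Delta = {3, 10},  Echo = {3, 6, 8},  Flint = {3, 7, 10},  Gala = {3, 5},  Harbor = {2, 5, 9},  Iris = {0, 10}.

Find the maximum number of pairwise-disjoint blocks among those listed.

Comet, Echo, Harbor are pairwise disjoint (Comet={4,10}; Echo={3,6,8}; Harbor={2,5,9}).
Every remaining block overlaps one of these, and no 4 of the listed blocks are pairwise disjoint, so 3 is the maximum.

3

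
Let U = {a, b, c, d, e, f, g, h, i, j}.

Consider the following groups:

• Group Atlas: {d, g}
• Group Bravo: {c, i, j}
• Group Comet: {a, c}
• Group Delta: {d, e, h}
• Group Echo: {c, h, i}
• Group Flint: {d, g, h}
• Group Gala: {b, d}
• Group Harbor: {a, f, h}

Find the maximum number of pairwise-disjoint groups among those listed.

3

Bravo, Gala, Harbor are pairwise disjoint (Bravo={c,i,j}; Gala={b,d}; Harbor={a,f,h}).
Every remaining group overlaps one of these, and no 4 of the listed groups are pairwise disjoint, so 3 is the maximum.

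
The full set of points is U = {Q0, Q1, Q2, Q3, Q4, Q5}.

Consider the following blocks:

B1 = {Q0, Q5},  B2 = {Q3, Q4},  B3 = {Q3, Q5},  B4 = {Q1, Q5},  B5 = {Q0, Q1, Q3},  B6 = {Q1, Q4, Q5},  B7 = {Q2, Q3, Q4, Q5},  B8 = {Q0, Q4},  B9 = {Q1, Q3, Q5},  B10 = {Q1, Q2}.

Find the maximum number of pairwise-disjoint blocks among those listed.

B3, B8, B10 are pairwise disjoint (B3={Q3,Q5}; B8={Q0,Q4}; B10={Q1,Q2}).
Every remaining block overlaps one of these, and no 4 of the listed blocks are pairwise disjoint, so 3 is the maximum.

3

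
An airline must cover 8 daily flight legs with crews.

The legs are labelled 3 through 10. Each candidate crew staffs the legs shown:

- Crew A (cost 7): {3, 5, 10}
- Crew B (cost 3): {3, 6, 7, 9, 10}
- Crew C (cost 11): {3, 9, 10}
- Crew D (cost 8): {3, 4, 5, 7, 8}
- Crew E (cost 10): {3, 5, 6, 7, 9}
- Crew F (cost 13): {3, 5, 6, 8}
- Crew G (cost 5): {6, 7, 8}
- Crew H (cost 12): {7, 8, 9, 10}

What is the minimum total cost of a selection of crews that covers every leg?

B, D together cover every leg (B ∪ D = {3, 4, 5, 6, 7, 8, 9, 10}); total cost 3 + 8 = 11.
No covering selection has total cost below 11.

11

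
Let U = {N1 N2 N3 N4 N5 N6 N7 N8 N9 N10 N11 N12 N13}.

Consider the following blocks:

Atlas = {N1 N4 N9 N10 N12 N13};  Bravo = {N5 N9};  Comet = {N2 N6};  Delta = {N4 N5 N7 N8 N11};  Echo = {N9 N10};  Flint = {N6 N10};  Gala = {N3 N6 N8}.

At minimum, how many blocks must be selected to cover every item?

Atlas and Comet and Delta and Gala together: Atlas ∪ Comet ∪ Delta ∪ Gala = {N1, N2, N3, N4, N5, N6, N7, N8, N9, N10, N11, N12, N13} — every item is covered.
No 3 of the 7 blocks cover everything (all 35 combinations miss at least one item), so 4 is optimal.

4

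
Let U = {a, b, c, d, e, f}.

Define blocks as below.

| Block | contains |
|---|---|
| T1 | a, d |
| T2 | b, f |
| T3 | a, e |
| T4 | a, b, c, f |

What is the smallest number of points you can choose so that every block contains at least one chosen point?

Take H = {a, b}. Each listed block contains at least one of these, so H is a hitting set of size 2.
The blocks T1, T2 are pairwise disjoint, so any hitting set needs a separate point for each — at least 2. Hence 2 is optimal.

2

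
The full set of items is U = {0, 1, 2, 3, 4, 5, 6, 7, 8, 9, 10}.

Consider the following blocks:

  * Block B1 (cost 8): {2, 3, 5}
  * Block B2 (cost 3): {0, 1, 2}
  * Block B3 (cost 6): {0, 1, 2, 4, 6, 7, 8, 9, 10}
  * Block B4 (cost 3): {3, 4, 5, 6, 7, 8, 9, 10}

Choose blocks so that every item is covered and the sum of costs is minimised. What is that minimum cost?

6

B2, B4 together cover every item (B2 ∪ B4 = {0, 1, 2, 3, 4, 5, 6, 7, 8, 9, 10}); total cost 3 + 3 = 6.
No covering selection has total cost below 6.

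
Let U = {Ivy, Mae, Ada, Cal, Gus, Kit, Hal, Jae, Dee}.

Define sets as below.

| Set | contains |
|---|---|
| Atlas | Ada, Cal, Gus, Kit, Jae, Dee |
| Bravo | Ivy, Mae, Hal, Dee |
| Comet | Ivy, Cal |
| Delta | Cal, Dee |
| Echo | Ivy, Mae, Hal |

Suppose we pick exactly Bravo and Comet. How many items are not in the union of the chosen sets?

Union of Bravo, Comet = {Ivy, Mae, Cal, Hal, Dee}.
Not covered: Ada, Gus, Kit, Jae — 4 items.

4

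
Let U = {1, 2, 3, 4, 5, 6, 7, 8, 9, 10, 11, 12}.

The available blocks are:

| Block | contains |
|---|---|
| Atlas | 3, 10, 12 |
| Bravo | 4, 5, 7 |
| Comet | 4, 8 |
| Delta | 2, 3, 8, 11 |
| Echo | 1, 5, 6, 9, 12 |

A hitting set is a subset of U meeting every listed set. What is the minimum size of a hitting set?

Take H = {5, 8, 10}. Each listed block contains at least one of these, so H is a hitting set of size 3.
No choice of 2 elements meets every block, so 3 is the minimum.

3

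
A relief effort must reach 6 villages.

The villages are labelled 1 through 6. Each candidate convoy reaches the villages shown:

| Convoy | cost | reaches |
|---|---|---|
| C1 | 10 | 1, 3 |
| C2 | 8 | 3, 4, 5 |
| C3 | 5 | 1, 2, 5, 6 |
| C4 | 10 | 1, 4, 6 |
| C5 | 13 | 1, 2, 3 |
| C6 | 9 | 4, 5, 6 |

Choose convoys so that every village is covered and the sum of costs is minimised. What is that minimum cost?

C2, C3 together cover every village (C2 ∪ C3 = {1, 2, 3, 4, 5, 6}); total cost 8 + 5 = 13.
No covering selection has total cost below 13.

13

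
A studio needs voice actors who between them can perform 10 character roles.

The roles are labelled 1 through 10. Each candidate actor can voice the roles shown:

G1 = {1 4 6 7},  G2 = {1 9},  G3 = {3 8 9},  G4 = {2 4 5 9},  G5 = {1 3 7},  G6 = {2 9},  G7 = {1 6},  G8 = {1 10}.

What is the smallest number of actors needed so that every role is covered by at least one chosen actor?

G1 and G3 and G4 and G8 together: G1 ∪ G3 ∪ G4 ∪ G8 = {1, 2, 3, 4, 5, 6, 7, 8, 9, 10} — every role is covered.
No 3 of the 8 actors cover everything (all 56 combinations miss at least one role), so 4 is optimal.

4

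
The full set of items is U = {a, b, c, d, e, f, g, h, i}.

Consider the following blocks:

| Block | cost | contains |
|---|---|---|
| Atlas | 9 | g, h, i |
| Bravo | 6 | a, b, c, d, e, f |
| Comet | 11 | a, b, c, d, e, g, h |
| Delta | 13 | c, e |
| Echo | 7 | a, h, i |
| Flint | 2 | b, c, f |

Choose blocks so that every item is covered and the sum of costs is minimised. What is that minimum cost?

15

Atlas, Bravo together cover every item (Atlas ∪ Bravo = {a, b, c, d, e, f, g, h, i}); total cost 9 + 6 = 15.
The greedy pick Flint, Bravo, Atlas costs 17; no covering selection beats 15.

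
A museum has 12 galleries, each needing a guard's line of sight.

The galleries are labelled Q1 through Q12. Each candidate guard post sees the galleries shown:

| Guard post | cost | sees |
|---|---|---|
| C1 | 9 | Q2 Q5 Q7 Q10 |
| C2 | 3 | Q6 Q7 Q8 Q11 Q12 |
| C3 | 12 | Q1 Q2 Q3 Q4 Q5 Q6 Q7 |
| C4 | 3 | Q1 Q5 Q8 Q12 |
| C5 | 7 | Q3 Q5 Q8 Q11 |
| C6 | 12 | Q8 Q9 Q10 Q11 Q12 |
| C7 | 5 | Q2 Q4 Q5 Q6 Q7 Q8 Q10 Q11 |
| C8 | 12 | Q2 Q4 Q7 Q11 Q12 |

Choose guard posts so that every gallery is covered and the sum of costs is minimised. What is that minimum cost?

C3, C6 together cover every gallery (C3 ∪ C6 = {Q1, Q2, Q3, Q4, Q5, Q6, Q7, Q8, Q9, Q10, Q11, Q12}); total cost 12 + 12 = 24.
The greedy pick C2, C7, C4, C5, C6 costs 30; no covering selection beats 24.

24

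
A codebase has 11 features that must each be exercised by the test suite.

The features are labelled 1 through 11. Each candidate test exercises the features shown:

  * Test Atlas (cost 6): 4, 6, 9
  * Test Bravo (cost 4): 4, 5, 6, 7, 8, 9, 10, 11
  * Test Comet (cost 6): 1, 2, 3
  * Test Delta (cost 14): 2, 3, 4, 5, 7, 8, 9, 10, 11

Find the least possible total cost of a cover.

10

Bravo, Comet together cover every feature (Bravo ∪ Comet = {1, 2, 3, 4, 5, 6, 7, 8, 9, 10, 11}); total cost 4 + 6 = 10.
No covering selection has total cost below 10.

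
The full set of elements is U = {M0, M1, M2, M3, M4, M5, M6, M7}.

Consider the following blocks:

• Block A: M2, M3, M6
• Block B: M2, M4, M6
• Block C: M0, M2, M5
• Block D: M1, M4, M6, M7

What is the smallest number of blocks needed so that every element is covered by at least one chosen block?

3

Take {A, C, D}. Their union is {M0, M1, M2, M3, M4, M5, M6, M7}, which is all 8 elements.
Only C contains M0, so C is forced; the remaining 5 elements need at least 2 more blocks (each remaining block adds at most 4) — so at least 3 blocks are needed, and 3 is optimal.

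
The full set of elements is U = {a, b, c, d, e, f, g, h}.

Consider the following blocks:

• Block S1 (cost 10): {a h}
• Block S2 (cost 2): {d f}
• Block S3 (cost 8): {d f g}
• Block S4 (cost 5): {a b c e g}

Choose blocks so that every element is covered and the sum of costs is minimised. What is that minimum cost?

17

S1, S2, S4 together cover every element (S1 ∪ S2 ∪ S4 = {a, b, c, d, e, f, g, h}); total cost 10 + 2 + 5 = 17.
No covering selection has total cost below 17.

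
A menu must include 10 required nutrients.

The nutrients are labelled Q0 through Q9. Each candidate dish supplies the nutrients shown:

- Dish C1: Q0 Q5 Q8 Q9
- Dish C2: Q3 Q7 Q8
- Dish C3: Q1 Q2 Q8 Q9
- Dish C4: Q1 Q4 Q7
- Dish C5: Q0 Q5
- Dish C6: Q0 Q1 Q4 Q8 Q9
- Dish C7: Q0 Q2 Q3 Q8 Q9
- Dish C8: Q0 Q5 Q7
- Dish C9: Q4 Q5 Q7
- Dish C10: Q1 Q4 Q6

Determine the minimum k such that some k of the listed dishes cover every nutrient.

C7 and C8 and C10 together: C7 ∪ C8 ∪ C10 = {Q0, Q1, Q2, Q3, Q4, Q5, Q6, Q7, Q8, Q9} — every nutrient is covered.
Only C10 contains Q6, so C10 is forced; the remaining 7 nutrients need at least 2 more dishes (each remaining dish adds at most 5) — so at least 3 dishes are needed, and 3 is optimal.

3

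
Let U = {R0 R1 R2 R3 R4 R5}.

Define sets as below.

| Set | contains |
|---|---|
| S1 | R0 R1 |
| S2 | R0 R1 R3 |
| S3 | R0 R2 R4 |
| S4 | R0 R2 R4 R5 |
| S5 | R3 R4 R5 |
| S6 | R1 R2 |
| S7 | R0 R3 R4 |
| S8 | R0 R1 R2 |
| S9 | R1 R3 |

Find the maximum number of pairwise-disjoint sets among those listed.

2

S5, S8 are pairwise disjoint (S5={R3,R4,R5}; S8={R0,R1,R2}).
Every remaining set overlaps one of these, and no 3 of the listed sets are pairwise disjoint, so 2 is the maximum.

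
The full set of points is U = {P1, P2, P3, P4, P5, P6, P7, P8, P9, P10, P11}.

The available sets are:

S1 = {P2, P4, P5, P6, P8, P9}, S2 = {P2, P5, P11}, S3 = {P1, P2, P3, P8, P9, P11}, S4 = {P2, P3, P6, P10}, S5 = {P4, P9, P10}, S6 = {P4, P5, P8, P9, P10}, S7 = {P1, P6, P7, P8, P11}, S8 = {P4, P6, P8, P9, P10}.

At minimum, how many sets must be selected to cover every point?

S1, S4, and S7 cover everything between them: the union {P1, P2, P3, P4, P5, P6, P7, P8, P9, P10, P11} is all of U.
Only S7 contains P7, so S7 is forced; the remaining 6 points need at least 2 more sets (each remaining set adds at most 4) — so at least 3 sets are needed, and 3 is optimal.

3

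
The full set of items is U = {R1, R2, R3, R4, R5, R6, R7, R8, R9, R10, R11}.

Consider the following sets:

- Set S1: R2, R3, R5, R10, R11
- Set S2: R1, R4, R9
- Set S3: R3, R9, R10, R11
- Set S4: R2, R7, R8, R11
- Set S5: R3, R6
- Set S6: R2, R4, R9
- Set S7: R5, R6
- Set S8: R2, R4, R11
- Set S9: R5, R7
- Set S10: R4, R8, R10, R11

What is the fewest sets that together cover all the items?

Take {S2, S3, S4, S7}. Their union is {R1, R2, R3, R4, R5, R6, R7, R8, R9, R10, R11}, which is all 11 items.
No 3 of the 10 sets cover everything (all 120 combinations miss at least one item), so 4 is optimal.

4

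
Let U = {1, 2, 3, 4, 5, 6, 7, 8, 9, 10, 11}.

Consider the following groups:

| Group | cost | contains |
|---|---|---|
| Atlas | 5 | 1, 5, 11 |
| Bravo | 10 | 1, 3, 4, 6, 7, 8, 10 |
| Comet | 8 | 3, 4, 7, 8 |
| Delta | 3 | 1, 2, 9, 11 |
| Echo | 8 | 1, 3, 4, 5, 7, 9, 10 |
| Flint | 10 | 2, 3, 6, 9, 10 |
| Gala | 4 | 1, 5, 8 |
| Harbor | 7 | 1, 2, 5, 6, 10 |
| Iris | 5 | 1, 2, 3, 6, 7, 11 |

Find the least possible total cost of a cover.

Bravo, Delta, Gala together cover every item (Bravo ∪ Delta ∪ Gala = {1, 2, 3, 4, 5, 6, 7, 8, 9, 10, 11}); total cost 10 + 3 + 4 = 17.
The greedy pick Delta, Echo, Gala, Iris costs 20; no covering selection beats 17.

17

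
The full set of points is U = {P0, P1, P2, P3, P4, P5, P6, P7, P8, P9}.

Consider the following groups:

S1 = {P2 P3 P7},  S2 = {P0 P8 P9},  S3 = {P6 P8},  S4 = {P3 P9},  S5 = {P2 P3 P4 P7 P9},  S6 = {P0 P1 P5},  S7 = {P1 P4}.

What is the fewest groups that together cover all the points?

3

Take {S3, S5, S6}. Their union is {P0, P1, P2, P3, P4, P5, P6, P7, P8, P9}, which is all 10 points.
Only S6 contains P5, so S6 is forced; the remaining 7 points need at least 2 more groups (each remaining group adds at most 5) — so at least 3 groups are needed, and 3 is optimal.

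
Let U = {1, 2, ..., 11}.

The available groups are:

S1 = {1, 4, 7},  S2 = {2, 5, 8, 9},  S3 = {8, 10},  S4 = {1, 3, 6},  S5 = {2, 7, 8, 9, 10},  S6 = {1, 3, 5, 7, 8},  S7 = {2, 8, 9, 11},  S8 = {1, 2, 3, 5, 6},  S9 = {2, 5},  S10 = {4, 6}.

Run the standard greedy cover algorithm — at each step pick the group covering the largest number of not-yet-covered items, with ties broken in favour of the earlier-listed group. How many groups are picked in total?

4

Greedy: pick S5 (covers 5 new) → pick S8 (covers 4 new) → pick S1 (covers 1 new) → pick S7 (covers 1 new). Total picks: 4.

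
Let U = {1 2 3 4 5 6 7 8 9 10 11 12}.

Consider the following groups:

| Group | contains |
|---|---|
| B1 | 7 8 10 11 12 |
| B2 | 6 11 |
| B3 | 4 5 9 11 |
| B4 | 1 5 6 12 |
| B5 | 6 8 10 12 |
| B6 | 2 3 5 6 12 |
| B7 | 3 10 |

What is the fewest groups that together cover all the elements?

Take {B1, B3, B4, B6}. Their union is {1, 2, 3, 4, 5, 6, 7, 8, 9, 10, 11, 12}, which is all 12 elements.
No 3 of the 7 groups cover everything (all 35 combinations miss at least one element), so 4 is optimal.

4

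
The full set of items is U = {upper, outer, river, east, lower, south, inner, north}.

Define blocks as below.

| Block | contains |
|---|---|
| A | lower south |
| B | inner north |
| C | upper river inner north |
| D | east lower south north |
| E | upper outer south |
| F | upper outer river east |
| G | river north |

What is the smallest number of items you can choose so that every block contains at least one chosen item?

3

Take H = {upper, lower, north}. Each listed block contains at least one of these, so H is a hitting set of size 3.
The blocks A, B, F are pairwise disjoint, so any hitting set needs a separate item for each — at least 3. Hence 3 is optimal.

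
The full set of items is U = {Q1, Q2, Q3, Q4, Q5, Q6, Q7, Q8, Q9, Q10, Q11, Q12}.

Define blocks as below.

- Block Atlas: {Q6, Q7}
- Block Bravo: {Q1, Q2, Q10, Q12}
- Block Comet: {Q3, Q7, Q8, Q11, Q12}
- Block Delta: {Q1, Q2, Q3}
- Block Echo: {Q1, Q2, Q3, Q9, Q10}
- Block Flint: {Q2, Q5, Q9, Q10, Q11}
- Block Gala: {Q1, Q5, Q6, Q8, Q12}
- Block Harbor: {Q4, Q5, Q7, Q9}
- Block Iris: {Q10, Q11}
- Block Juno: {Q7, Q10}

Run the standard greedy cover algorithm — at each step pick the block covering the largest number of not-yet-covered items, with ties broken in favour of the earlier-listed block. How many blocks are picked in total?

4

Greedy: pick Comet (covers 5 new) → pick Echo (covers 4 new) → pick Gala (covers 2 new) → pick Harbor (covers 1 new). Total picks: 4.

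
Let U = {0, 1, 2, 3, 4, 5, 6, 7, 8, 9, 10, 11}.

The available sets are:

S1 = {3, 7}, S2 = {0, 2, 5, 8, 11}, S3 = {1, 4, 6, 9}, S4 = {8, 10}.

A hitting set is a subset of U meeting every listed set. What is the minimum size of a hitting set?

Take H = {7, 8, 9}. Each listed set contains at least one of these, so H is a hitting set of size 3.
The sets S1, S3, S4 are pairwise disjoint, so any hitting set needs a separate element for each — at least 3. Hence 3 is optimal.

3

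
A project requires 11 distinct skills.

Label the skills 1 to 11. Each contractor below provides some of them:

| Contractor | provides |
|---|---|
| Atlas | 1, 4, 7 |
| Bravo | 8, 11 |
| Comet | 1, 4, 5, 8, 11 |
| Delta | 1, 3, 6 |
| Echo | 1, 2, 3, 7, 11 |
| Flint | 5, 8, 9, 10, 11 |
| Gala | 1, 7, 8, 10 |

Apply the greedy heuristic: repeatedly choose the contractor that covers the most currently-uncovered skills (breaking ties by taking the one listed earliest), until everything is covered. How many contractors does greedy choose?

4

Greedy: pick Comet (covers 5 new) → pick Echo (covers 3 new) → pick Flint (covers 2 new) → pick Delta (covers 1 new). Total picks: 4.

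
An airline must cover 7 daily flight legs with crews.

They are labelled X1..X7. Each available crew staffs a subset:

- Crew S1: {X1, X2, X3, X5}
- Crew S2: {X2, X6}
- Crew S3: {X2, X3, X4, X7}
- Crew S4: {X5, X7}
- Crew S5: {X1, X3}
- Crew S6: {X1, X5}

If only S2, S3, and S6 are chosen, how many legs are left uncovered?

Union of S2, S3, S6 = {X1, X2, X3, X4, X5, X6, X7} — that's every leg, so 0 are uncovered.

0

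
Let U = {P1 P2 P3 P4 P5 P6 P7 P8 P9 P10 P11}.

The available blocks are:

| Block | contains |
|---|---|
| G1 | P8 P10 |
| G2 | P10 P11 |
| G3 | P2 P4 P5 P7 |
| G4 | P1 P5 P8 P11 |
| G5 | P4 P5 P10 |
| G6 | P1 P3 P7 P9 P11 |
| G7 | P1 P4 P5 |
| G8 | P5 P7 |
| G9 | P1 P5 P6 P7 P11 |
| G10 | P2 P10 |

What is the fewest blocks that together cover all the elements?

4

Take {G1, G3, G6, G9}. Their union is {P1, P2, P3, P4, P5, P6, P7, P8, P9, P10, P11}, which is all 11 elements.
Only G9 contains P6, so G9 is forced; the remaining 6 elements need at least 3 more blocks (each remaining block adds at most 2) — so at least 4 blocks are needed, and 4 is optimal.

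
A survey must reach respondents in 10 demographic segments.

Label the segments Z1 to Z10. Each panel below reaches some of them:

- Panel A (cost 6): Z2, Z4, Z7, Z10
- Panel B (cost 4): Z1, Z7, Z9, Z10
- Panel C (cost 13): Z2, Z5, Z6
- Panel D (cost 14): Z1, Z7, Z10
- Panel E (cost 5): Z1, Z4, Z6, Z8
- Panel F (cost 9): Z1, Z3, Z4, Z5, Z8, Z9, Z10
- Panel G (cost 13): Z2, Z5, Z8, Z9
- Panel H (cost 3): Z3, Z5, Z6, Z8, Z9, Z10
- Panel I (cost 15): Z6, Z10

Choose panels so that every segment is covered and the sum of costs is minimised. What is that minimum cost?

13

A, B, H together cover every segment (A ∪ B ∪ H = {Z1, Z2, Z3, Z4, Z5, Z6, Z7, Z8, Z9, Z10}); total cost 6 + 4 + 3 = 13.
No covering selection has total cost below 13.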